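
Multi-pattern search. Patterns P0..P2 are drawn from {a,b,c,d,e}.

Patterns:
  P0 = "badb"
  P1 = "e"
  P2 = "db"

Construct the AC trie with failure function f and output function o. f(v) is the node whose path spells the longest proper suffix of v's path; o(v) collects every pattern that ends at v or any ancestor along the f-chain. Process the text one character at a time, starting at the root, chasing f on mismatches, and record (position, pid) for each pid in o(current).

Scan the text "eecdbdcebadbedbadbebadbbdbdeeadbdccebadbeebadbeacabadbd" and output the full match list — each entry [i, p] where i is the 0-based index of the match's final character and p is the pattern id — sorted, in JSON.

Build:
Trie nodes:
  n0 'ε': b→1 d→6 e→5
  n1 'b': a→2
  n2 'ba': d→3
  n3 'bad': b→4
  n4 'badb': ·  ←P0
  n5 'e': ·  ←P1
  n6 'd': b→7
  n7 'db': ·  ←P2

Failure links (BFS by depth):
  fail(1) 'b': from fail(0)=0 chase 'b': 0 ⇒ 0;  out=∅∪out(0)=∅
  fail(5) 'e': from fail(0)=0 chase 'e': 0 ⇒ 0;  out={1}∪out(0)={1}
  fail(6) 'd': from fail(0)=0 chase 'd': 0 ⇒ 0;  out=∅∪out(0)=∅
  fail(2) 'ba': from fail(1)=0 chase 'a': 0 ⇒ 0;  out=∅∪out(0)=∅
  fail(7) 'db': from fail(6)=0 chase 'b': 0 ⇒ 1;  out={2}∪out(1)={2}
  fail(3) 'bad': from fail(2)=0 chase 'd': 0 ⇒ 6;  out=∅∪out(6)=∅
  fail(4) 'badb': from fail(3)=6 chase 'b': 6 ⇒ 7;  out={0}∪out(7)={0,2}

Run:
i=0 'e': node 0→5  → match P1@[0:0]
i=1 'e': node 5→5 (fail-walked)  → match P1@[1:1]
i=2 'c': node 5→0 (fail-walked)
i=3 'd': node 0→6
i=4 'b': node 6→7  → match P2@[3:4]
i=5 'd': node 7→6 (fail-walked)
i=6 'c': node 6→0 (fail-walked)
i=7 'e': node 0→5  → match P1@[7:7]
i=8 'b': node 5→1 (fail-walked)
i=9 'a': node 1→2
i=10 'd': node 2→3
i=11 'b': node 3→4  → match P0@[8:11],P2@[10:11]
i=12 'e': node 4→5 (fail-walked)  → match P1@[12:12]
i=13 'd': node 5→6 (fail-walked)
i=14 'b': node 6→7  → match P2@[13:14]
i=15 'a': node 7→2 (fail-walked)
i=16 'd': node 2→3
i=17 'b': node 3→4  → match P0@[14:17],P2@[16:17]
i=18 'e': node 4→5 (fail-walked)  → match P1@[18:18]
i=19 'b': node 5→1 (fail-walked)
i=20 'a': node 1→2
i=21 'd': node 2→3
i=22 'b': node 3→4  → match P0@[19:22],P2@[21:22]
i=23 'b': node 4→1 (fail-walked)
i=24 'd': node 1→6 (fail-walked)
i=25 'b': node 6→7  → match P2@[24:25]
i=26 'd': node 7→6 (fail-walked)
i=27 'e': node 6→5 (fail-walked)  → match P1@[27:27]
i=28 'e': node 5→5 (fail-walked)  → match P1@[28:28]
i=29 'a': node 5→0 (fail-walked)
i=30 'd': node 0→6
i=31 'b': node 6→7  → match P2@[30:31]
i=32 'd': node 7→6 (fail-walked)
i=33 'c': node 6→0 (fail-walked)
i=34 'c': node 0→0
i=35 'e': node 0→5  → match P1@[35:35]
i=36 'b': node 5→1 (fail-walked)
i=37 'a': node 1→2
i=38 'd': node 2→3
i=39 'b': node 3→4  → match P0@[36:39],P2@[38:39]
i=40 'e': node 4→5 (fail-walked)  → match P1@[40:40]
i=41 'e': node 5→5 (fail-walked)  → match P1@[41:41]
i=42 'b': node 5→1 (fail-walked)
i=43 'a': node 1→2
i=44 'd': node 2→3
i=45 'b': node 3→4  → match P0@[42:45],P2@[44:45]
i=46 'e': node 4→5 (fail-walked)  → match P1@[46:46]
i=47 'a': node 5→0 (fail-walked)
i=48 'c': node 0→0
i=49 'a': node 0→0
i=50 'b': node 0→1
i=51 'a': node 1→2
i=52 'd': node 2→3
i=53 'b': node 3→4  → match P0@[50:53],P2@[52:53]
i=54 'd': node 4→6 (fail-walked)

Matches: [[0,1],[1,1],[4,2],[7,1],[11,0],[11,2],[12,1],[14,2],[17,0],[17,2],[18,1],[22,0],[22,2],[25,2],[27,1],[28,1],[31,2],[35,1],[39,0],[39,2],[40,1],[41,1],[45,0],[45,2],[46,1],[53,0],[53,2]]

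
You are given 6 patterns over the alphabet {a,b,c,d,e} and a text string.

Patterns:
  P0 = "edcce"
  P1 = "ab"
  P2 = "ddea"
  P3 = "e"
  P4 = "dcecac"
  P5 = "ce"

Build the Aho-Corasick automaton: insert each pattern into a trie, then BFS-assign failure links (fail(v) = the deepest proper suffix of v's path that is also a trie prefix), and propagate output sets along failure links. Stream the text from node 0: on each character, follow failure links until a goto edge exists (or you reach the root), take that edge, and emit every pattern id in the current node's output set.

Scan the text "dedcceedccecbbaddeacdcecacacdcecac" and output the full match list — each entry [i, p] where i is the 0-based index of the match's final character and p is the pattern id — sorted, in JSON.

Build:
Trie (insert patterns):
  0='ε' goto a→6 c→17 d→8 e→1
  1='e' goto d→2  [P3 ends]
  2='ed' goto c→3
  3='edc' goto c→4
  4='edcc' goto e→5
  5='edcce' goto ·  [P0 ends]
  6='a' goto b→7
  7='ab' goto ·  [P1 ends]
  8='d' goto c→12 d→9
  9='dd' goto e→10
  10='dde' goto a→11
  11='ddea' goto ·  [P2 ends]
  12='dc' goto e→13
  13='dce' goto c→14
  14='dcec' goto a→15
  15='dceca' goto c→16
  16='dcecac' goto ·  [P4 ends]
  17='c' goto e→18
  18='ce' goto ·  [P5 ends]

Failure links (BFS by depth):
  n1('e'): parent n0 fail=0; on 'e' 0 → fail=0;  out {3}∪∅={3}
  n6('a'): parent n0 fail=0; on 'a' 0 → fail=0;  out ∅∪∅=∅
  n8('d'): parent n0 fail=0; on 'd' 0 → fail=0;  out ∅∪∅=∅
  n17('c'): parent n0 fail=0; on 'c' 0 → fail=0;  out ∅∪∅=∅
  n2('ed'): parent n1 fail=0; on 'd' 0 → fail=8;  out ∅∪∅=∅
  n7('ab'): parent n6 fail=0; on 'b' 0 → fail=0;  out {1}∪∅={1}
  n9('dd'): parent n8 fail=0; on 'd' 0 → fail=8;  out ∅∪∅=∅
  n12('dc'): parent n8 fail=0; on 'c' 0 → fail=17;  out ∅∪∅=∅
  n18('ce'): parent n17 fail=0; on 'e' 0 → fail=1;  out {5}∪{3}={3,5}
  n3('edc'): parent n2 fail=8; on 'c' 8 → fail=12;  out ∅∪∅=∅
  n10('dde'): parent n9 fail=8; on 'e' 8→0 → fail=1;  out ∅∪{3}={3}
  n13('dce'): parent n12 fail=17; on 'e' 17 → fail=18;  out ∅∪{3,5}={3,5}
  n4('edcc'): parent n3 fail=12; on 'c' 12→17→0 → fail=17;  out ∅∪∅=∅
  n11('ddea'): parent n10 fail=1; on 'a' 1→0 → fail=6;  out {2}∪∅={2}
  n14('dcec'): parent n13 fail=18; on 'c' 18→1→0 → fail=17;  out ∅∪∅=∅
  n5('edcce'): parent n4 fail=17; on 'e' 17 → fail=18;  out {0}∪{3,5}={0,3,5}
  n15('dceca'): parent n14 fail=17; on 'a' 17→0 → fail=6;  out ∅∪∅=∅
  n16('dcecac'): parent n15 fail=6; on 'c' 6→0 → fail=17;  out {4}∪∅={4}

Text stream:
[0] read 'd'  n0⇒n8
[1] read 'e'  n8⇒n1 ·f  → match P3@[1:1]
[2] read 'd'  n1⇒n2
[3] read 'c'  n2⇒n3
[4] read 'c'  n3⇒n4
[5] read 'e'  n4⇒n5  → match P0@[1:5],P3@[5:5],P5@[4:5]
[6] read 'e'  n5⇒n1 ·f  → match P3@[6:6]
[7] read 'd'  n1⇒n2
[8] read 'c'  n2⇒n3
[9] read 'c'  n3⇒n4
[10] read 'e'  n4⇒n5  → match P0@[6:10],P3@[10:10],P5@[9:10]
[11] read 'c'  n5⇒n17 ·f
[12] read 'b'  n17⇒n0 ·f
[13] read 'b'  n0⇒n0
[14] read 'a'  n0⇒n6
[15] read 'd'  n6⇒n8 ·f
[16] read 'd'  n8⇒n9
[17] read 'e'  n9⇒n10  → match P3@[17:17]
[18] read 'a'  n10⇒n11  → match P2@[15:18]
[19] read 'c'  n11⇒n17 ·f
[20] read 'd'  n17⇒n8 ·f
[21] read 'c'  n8⇒n12
[22] read 'e'  n12⇒n13  → match P3@[22:22],P5@[21:22]
[23] read 'c'  n13⇒n14
[24] read 'a'  n14⇒n15
[25] read 'c'  n15⇒n16  → match P4@[20:25]
[26] read 'a'  n16⇒n6 ·f
[27] read 'c'  n6⇒n17 ·f
[28] read 'd'  n17⇒n8 ·f
[29] read 'c'  n8⇒n12
[30] read 'e'  n12⇒n13  → match P3@[30:30],P5@[29:30]
[31] read 'c'  n13⇒n14
[32] read 'a'  n14⇒n15
[33] read 'c'  n15⇒n16  → match P4@[28:33]

Result: [[1,3],[5,0],[5,3],[5,5],[6,3],[10,0],[10,3],[10,5],[17,3],[18,2],[22,3],[22,5],[25,4],[30,3],[30,5],[33,4]]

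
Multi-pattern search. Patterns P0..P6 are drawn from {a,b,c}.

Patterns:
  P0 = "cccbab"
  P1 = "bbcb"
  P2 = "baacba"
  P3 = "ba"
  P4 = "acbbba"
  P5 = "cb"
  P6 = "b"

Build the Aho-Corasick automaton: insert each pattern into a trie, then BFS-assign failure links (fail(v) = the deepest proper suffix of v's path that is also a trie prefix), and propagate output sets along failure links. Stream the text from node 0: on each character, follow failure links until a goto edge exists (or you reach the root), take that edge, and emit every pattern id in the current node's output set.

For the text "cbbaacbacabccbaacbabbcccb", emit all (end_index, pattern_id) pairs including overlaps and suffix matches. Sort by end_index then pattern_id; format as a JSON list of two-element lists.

Build:
Trie (insert patterns):
  n0 'ε': a→16 b→7 c→1
  n1 'c': b→22 c→2
  n2 'cc': c→3
  n3 'ccc': b→4
  n4 'cccb': a→5
  n5 'cccba': b→6
  n6 'cccbab': ·  [P0 ends]
  n7 'b': a→11 b→8  [P6 ends]
  n8 'bb': c→9
  n9 'bbc': b→10
  n10 'bbcb': ·  [P1 ends]
  n11 'ba': a→12  [P3 ends]
  n12 'baa': c→13
  n13 'baac': b→14
  n14 'baacb': a→15
  n15 'baacba': ·  [P2 ends]
  n16 'a': c→17
  n17 'ac': b→18
  n18 'acb': b→19
  n19 'acbb': b→20
  n20 'acbbb': a→21
  n21 'acbbba': ·  [P4 ends]
  n22 'cb': ·  [P5 ends]

BFS fail/out derivation:
  n1('c'): parent n0 fail=0; on 'c' 0 → fail=0;  out ∅∪∅=∅
  n7('b'): parent n0 fail=0; on 'b' 0 → fail=0;  out {6}∪∅={6}
  n16('a'): parent n0 fail=0; on 'a' 0 → fail=0;  out ∅∪∅=∅
  n2('cc'): parent n1 fail=0; on 'c' 0 → fail=1;  out ∅∪∅=∅
  n8('bb'): parent n7 fail=0; on 'b' 0 → fail=7;  out ∅∪{6}={6}
  n11('ba'): parent n7 fail=0; on 'a' 0 → fail=16;  out {3}∪∅={3}
  n17('ac'): parent n16 fail=0; on 'c' 0 → fail=1;  out ∅∪∅=∅
  n22('cb'): parent n1 fail=0; on 'b' 0 → fail=7;  out {5}∪{6}={5,6}
  n3('ccc'): parent n2 fail=1; on 'c' 1 → fail=2;  out ∅∪∅=∅
  n9('bbc'): parent n8 fail=7; on 'c' 7→0 → fail=1;  out ∅∪∅=∅
  n12('baa'): parent n11 fail=16; on 'a' 16→0 → fail=16;  out ∅∪∅=∅
  n18('acb'): parent n17 fail=1; on 'b' 1 → fail=22;  out ∅∪{5,6}={5,6}
  n4('cccb'): parent n3 fail=2; on 'b' 2→1 → fail=22;  out ∅∪{5,6}={5,6}
  n10('bbcb'): parent n9 fail=1; on 'b' 1 → fail=22;  out {1}∪{5,6}={1,5,6}
  n13('baac'): parent n12 fail=16; on 'c' 16 → fail=17;  out ∅∪∅=∅
  n19('acbb'): parent n18 fail=22; on 'b' 22→7 → fail=8;  out ∅∪{6}={6}
  n5('cccba'): parent n4 fail=22; on 'a' 22→7 → fail=11;  out ∅∪{3}={3}
  n14('baacb'): parent n13 fail=17; on 'b' 17 → fail=18;  out ∅∪{5,6}={5,6}
  n20('acbbb'): parent n19 fail=8; on 'b' 8→7 → fail=8;  out ∅∪{6}={6}
  n6('cccbab'): parent n5 fail=11; on 'b' 11→16→0 → fail=7;  out {0}∪{6}={0,6}
  n15('baacba'): parent n14 fail=18; on 'a' 18→22→7 → fail=11;  out {2}∪{3}={2,3}
  n21('acbbba'): parent n20 fail=8; on 'a' 8→7 → fail=11;  out {4}∪{3}={3,4}

Run:
pos 0 'c': at 1
pos 1 'b': at 22  ** P5@[0:1],P6@[1:1]
pos 2 'b': at 8 (via fail)  ** P6@[2:2]
pos 3 'a': at 11 (via fail)  ** P3@[2:3]
pos 4 'a': at 12
pos 5 'c': at 13
pos 6 'b': at 14  ** P5@[5:6],P6@[6:6]
pos 7 'a': at 15  ** P2@[2:7],P3@[6:7]
pos 8 'c': at 17 (via fail)
pos 9 'a': at 16 (via fail)
pos 10 'b': at 7 (via fail)  ** P6@[10:10]
pos 11 'c': at 1 (via fail)
pos 12 'c': at 2
pos 13 'b': at 22 (via fail)  ** P5@[12:13],P6@[13:13]
pos 14 'a': at 11 (via fail)  ** P3@[13:14]
pos 15 'a': at 12
pos 16 'c': at 13
pos 17 'b': at 14  ** P5@[16:17],P6@[17:17]
pos 18 'a': at 15  ** P2@[13:18],P3@[17:18]
pos 19 'b': at 7 (via fail)  ** P6@[19:19]
pos 20 'b': at 8  ** P6@[20:20]
pos 21 'c': at 9
pos 22 'c': at 2 (via fail)
pos 23 'c': at 3
pos 24 'b': at 4  ** P5@[23:24],P6@[24:24]

All matches (sorted): [[1,5],[1,6],[2,6],[3,3],[6,5],[6,6],[7,2],[7,3],[10,6],[13,5],[13,6],[14,3],[17,5],[17,6],[18,2],[18,3],[19,6],[20,6],[24,5],[24,6]]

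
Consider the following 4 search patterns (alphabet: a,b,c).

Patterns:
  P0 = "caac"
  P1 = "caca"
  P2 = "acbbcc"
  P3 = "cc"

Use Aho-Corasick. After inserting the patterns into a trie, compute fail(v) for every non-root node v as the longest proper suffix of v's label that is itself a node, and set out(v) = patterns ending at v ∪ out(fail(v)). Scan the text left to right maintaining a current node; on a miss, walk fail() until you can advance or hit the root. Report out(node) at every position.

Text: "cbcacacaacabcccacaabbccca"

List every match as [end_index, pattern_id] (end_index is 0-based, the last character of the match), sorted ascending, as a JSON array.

Build automaton:
Trie (insert patterns):
  0='ε' goto a→7 c→1
  1='c' goto a→2 c→13
  2='ca' goto a→3 c→5
  3='caa' goto c→4
  4='caac' goto ·  ←P0
  5='cac' goto a→6
  6='caca' goto ·  ←P1
  7='a' goto c→8
  8='ac' goto b→9
  9='acb' goto b→10
  10='acbb' goto c→11
  11='acbbc' goto c→12
  12='acbbcc' goto ·  ←P2
  13='cc' goto ·  ←P3

Failure links (BFS by depth):
  n1('c'): parent n0 fail=0; on 'c' 0 → fail=0;  out ∅∪∅=∅
  n7('a'): parent n0 fail=0; on 'a' 0 → fail=0;  out ∅∪∅=∅
  n2('ca'): parent n1 fail=0; on 'a' 0 → fail=7;  out ∅∪∅=∅
  n8('ac'): parent n7 fail=0; on 'c' 0 → fail=1;  out ∅∪∅=∅
  n13('cc'): parent n1 fail=0; on 'c' 0 → fail=1;  out {3}∪∅={3}
  n3('caa'): parent n2 fail=7; on 'a' 7→0 → fail=7;  out ∅∪∅=∅
  n5('cac'): parent n2 fail=7; on 'c' 7 → fail=8;  out ∅∪∅=∅
  n9('acb'): parent n8 fail=1; on 'b' 1→0 → fail=0;  out ∅∪∅=∅
  n4('caac'): parent n3 fail=7; on 'c' 7 → fail=8;  out {0}∪∅={0}
  n6('caca'): parent n5 fail=8; on 'a' 8→1 → fail=2;  out {1}∪∅={1}
  n10('acbb'): parent n9 fail=0; on 'b' 0 → fail=0;  out ∅∪∅=∅
  n11('acbbc'): parent n10 fail=0; on 'c' 0 → fail=1;  out ∅∪∅=∅
  n12('acbbcc'): parent n11 fail=1; on 'c' 1 → fail=13;  out {2}∪{3}={2,3}

Scan:
[0] read 'c'  n0⇒n1
[1] read 'b'  n1⇒n0 (fail-walked)
[2] read 'c'  n0⇒n1
[3] read 'a'  n1⇒n2
[4] read 'c'  n2⇒n5
[5] read 'a'  n5⇒n6  emit P1@[2:5]
[6] read 'c'  n6⇒n5 (fail-walked)
[7] read 'a'  n5⇒n6  emit P1@[4:7]
[8] read 'a'  n6⇒n3 (fail-walked)
[9] read 'c'  n3⇒n4  emit P0@[6:9]
[10] read 'a'  n4⇒n2 (fail-walked)
[11] read 'b'  n2⇒n0 (fail-walked)
[12] read 'c'  n0⇒n1
[13] read 'c'  n1⇒n13  emit P3@[12:13]
[14] read 'c'  n13⇒n13 (fail-walked)  emit P3@[13:14]
[15] read 'a'  n13⇒n2 (fail-walked)
[16] read 'c'  n2⇒n5
[17] read 'a'  n5⇒n6  emit P1@[14:17]
[18] read 'a'  n6⇒n3 (fail-walked)
[19] read 'b'  n3⇒n0 (fail-walked)
[20] read 'b'  n0⇒n0
[21] read 'c'  n0⇒n1
[22] read 'c'  n1⇒n13  emit P3@[21:22]
[23] read 'c'  n13⇒n13 (fail-walked)  emit P3@[22:23]
[24] read 'a'  n13⇒n2 (fail-walked)

All matches (sorted): [[5,1],[7,1],[9,0],[13,3],[14,3],[17,1],[22,3],[23,3]]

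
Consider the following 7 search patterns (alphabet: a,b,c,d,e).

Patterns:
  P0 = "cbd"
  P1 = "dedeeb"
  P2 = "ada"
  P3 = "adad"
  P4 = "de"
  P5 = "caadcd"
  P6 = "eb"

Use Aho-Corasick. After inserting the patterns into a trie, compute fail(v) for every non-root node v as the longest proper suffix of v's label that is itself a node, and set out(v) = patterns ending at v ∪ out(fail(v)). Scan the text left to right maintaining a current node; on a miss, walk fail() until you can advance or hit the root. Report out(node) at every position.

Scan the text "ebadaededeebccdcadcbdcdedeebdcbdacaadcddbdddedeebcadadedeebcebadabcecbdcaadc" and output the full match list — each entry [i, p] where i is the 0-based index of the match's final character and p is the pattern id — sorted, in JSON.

Build automaton:
Trie nodes:
  n0 'ε': a→10 c→1 d→4 e→19
  n1 'c': a→14 b→2
  n2 'cb': d→3
  n3 'cbd': ·  [P0 ends]
  n4 'd': e→5
  n5 'de': d→6  [P4 ends]
  n6 'ded': e→7
  n7 'dede': e→8
  n8 'dedee': b→9
  n9 'dedeeb': ·  [P1 ends]
  n10 'a': d→11
  n11 'ad': a→12
  n12 'ada': d→13  [P2 ends]
  n13 'adad': ·  [P3 ends]
  n14 'ca': a→15
  n15 'caa': d→16
  n16 'caad': c→17
  n17 'caadc': d→18
  n18 'caadcd': ·  [P5 ends]
  n19 'e': b→20
  n20 'eb': ·  [P6 ends]

BFS fail/out derivation:
  n1('c'): parent n0 fail=0; on 'c' 0 → fail=0;  out ∅∪∅=∅
  n4('d'): parent n0 fail=0; on 'd' 0 → fail=0;  out ∅∪∅=∅
  n10('a'): parent n0 fail=0; on 'a' 0 → fail=0;  out ∅∪∅=∅
  n19('e'): parent n0 fail=0; on 'e' 0 → fail=0;  out ∅∪∅=∅
  n2('cb'): parent n1 fail=0; on 'b' 0 → fail=0;  out ∅∪∅=∅
  n5('de'): parent n4 fail=0; on 'e' 0 → fail=19;  out {4}∪∅={4}
  n11('ad'): parent n10 fail=0; on 'd' 0 → fail=4;  out ∅∪∅=∅
  n14('ca'): parent n1 fail=0; on 'a' 0 → fail=10;  out ∅∪∅=∅
  n20('eb'): parent n19 fail=0; on 'b' 0 → fail=0;  out {6}∪∅={6}
  n3('cbd'): parent n2 fail=0; on 'd' 0 → fail=4;  out {0}∪∅={0}
  n6('ded'): parent n5 fail=19; on 'd' 19→0 → fail=4;  out ∅∪∅=∅
  n12('ada'): parent n11 fail=4; on 'a' 4→0 → fail=10;  out {2}∪∅={2}
  n15('caa'): parent n14 fail=10; on 'a' 10→0 → fail=10;  out ∅∪∅=∅
  n7('dede'): parent n6 fail=4; on 'e' 4 → fail=5;  out ∅∪{4}={4}
  n13('adad'): parent n12 fail=10; on 'd' 10 → fail=11;  out {3}∪∅={3}
  n16('caad'): parent n15 fail=10; on 'd' 10 → fail=11;  out ∅∪∅=∅
  n8('dedee'): parent n7 fail=5; on 'e' 5→19→0 → fail=19;  out ∅∪∅=∅
  n17('caadc'): parent n16 fail=11; on 'c' 11→4→0 → fail=1;  out ∅∪∅=∅
  n9('dedeeb'): parent n8 fail=19; on 'b' 19 → fail=20;  out {1}∪{6}={1,6}
  n18('caadcd'): parent n17 fail=1; on 'd' 1→0 → fail=4;  out {5}∪∅={5}

Text stream:
[0] read 'e'  n0⇒n19
[1] read 'b'  n19⇒n20  ** P6@[0:1]
[2] read 'a'  n20⇒n10 (via fail)
[3] read 'd'  n10⇒n11
[4] read 'a'  n11⇒n12  ** P2@[2:4]
[5] read 'e'  n12⇒n19 (via fail)
[6] read 'd'  n19⇒n4 (via fail)
[7] read 'e'  n4⇒n5  ** P4@[6:7]
[8] read 'd'  n5⇒n6
[9] read 'e'  n6⇒n7  ** P4@[8:9]
[10] read 'e'  n7⇒n8
[11] read 'b'  n8⇒n9  ** P1@[6:11],P6@[10:11]
[12] read 'c'  n9⇒n1 (via fail)
[13] read 'c'  n1⇒n1 (via fail)
[14] read 'd'  n1⇒n4 (via fail)
[15] read 'c'  n4⇒n1 (via fail)
[16] read 'a'  n1⇒n14
[17] read 'd'  n14⇒n11 (via fail)
[18] read 'c'  n11⇒n1 (via fail)
[19] read 'b'  n1⇒n2
[20] read 'd'  n2⇒n3  ** P0@[18:20]
[21] read 'c'  n3⇒n1 (via fail)
[22] read 'd'  n1⇒n4 (via fail)
[23] read 'e'  n4⇒n5  ** P4@[22:23]
[24] read 'd'  n5⇒n6
[25] read 'e'  n6⇒n7  ** P4@[24:25]
[26] read 'e'  n7⇒n8
[27] read 'b'  n8⇒n9  ** P1@[22:27],P6@[26:27]
[28] read 'd'  n9⇒n4 (via fail)
[29] read 'c'  n4⇒n1 (via fail)
[30] read 'b'  n1⇒n2
[31] read 'd'  n2⇒n3  ** P0@[29:31]
[32] read 'a'  n3⇒n10 (via fail)
[33] read 'c'  n10⇒n1 (via fail)
[34] read 'a'  n1⇒n14
[35] read 'a'  n14⇒n15
[36] read 'd'  n15⇒n16
[37] read 'c'  n16⇒n17
[38] read 'd'  n17⇒n18  ** P5@[33:38]
[39] read 'd'  n18⇒n4 (via fail)
[40] read 'b'  n4⇒n0 (via fail)
[41] read 'd'  n0⇒n4
[42] read 'd'  n4⇒n4 (via fail)
[43] read 'd'  n4⇒n4 (via fail)
[44] read 'e'  n4⇒n5  ** P4@[43:44]
[45] read 'd'  n5⇒n6
[46] read 'e'  n6⇒n7  ** P4@[45:46]
[47] read 'e'  n7⇒n8
[48] read 'b'  n8⇒n9  ** P1@[43:48],P6@[47:48]
[49] read 'c'  n9⇒n1 (via fail)
[50] read 'a'  n1⇒n14
[51] read 'd'  n14⇒n11 (via fail)
[52] read 'a'  n11⇒n12  ** P2@[50:52]
[53] read 'd'  n12⇒n13  ** P3@[50:53]
[54] read 'e'  n13⇒n5 (via fail)  ** P4@[53:54]
[55] read 'd'  n5⇒n6
[56] read 'e'  n6⇒n7  ** P4@[55:56]
[57] read 'e'  n7⇒n8
[58] read 'b'  n8⇒n9  ** P1@[53:58],P6@[57:58]
[59] read 'c'  n9⇒n1 (via fail)
[60] read 'e'  n1⇒n19 (via fail)
[61] read 'b'  n19⇒n20  ** P6@[60:61]
[62] read 'a'  n20⇒n10 (via fail)
[63] read 'd'  n10⇒n11
[64] read 'a'  n11⇒n12  ** P2@[62:64]
[65] read 'b'  n12⇒n0 (via fail)
[66] read 'c'  n0⇒n1
[67] read 'e'  n1⇒n19 (via fail)
[68] read 'c'  n19⇒n1 (via fail)
[69] read 'b'  n1⇒n2
[70] read 'd'  n2⇒n3  ** P0@[68:70]
[71] read 'c'  n3⇒n1 (via fail)
[72] read 'a'  n1⇒n14
[73] read 'a'  n14⇒n15
[74] read 'd'  n15⇒n16
[75] read 'c'  n16⇒n17

Result: [[1,6],[4,2],[7,4],[9,4],[11,1],[11,6],[20,0],[23,4],[25,4],[27,1],[27,6],[31,0],[38,5],[44,4],[46,4],[48,1],[48,6],[52,2],[53,3],[54,4],[56,4],[58,1],[58,6],[61,6],[64,2],[70,0]]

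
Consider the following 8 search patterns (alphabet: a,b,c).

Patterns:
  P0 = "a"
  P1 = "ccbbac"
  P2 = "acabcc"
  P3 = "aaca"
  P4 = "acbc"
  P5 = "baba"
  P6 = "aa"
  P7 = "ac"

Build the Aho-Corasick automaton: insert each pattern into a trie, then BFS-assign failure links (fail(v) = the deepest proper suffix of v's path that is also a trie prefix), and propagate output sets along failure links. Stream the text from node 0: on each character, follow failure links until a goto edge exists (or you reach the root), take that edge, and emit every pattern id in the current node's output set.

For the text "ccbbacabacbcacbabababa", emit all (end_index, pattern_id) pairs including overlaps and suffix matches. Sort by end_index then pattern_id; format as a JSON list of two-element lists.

Construct AC machine:
Trie (insert patterns):
  n0 'ε': a→1 b→18 c→2
  n1 'a': a→13 c→8  ←P0
  n2 'c': c→3
  n3 'cc': b→4
  n4 'ccb': b→5
  n5 'ccbb': a→6
  n6 'ccbba': c→7
  n7 'ccbbac': ·  ←P1
  n8 'ac': a→9 b→16  ←P7
  n9 'aca': b→10
  n10 'acab': c→11
  n11 'acabc': c→12
  n12 'acabcc': ·  ←P2
  n13 'aa': c→14  ←P6
  n14 'aac': a→15
  n15 'aaca': ·  ←P3
  n16 'acb': c→17
  n17 'acbc': ·  ←P4
  n18 'b': a→19
  n19 'ba': b→20
  n20 'bab': a→21
  n21 'baba': ·  ←P5

Failure links (BFS by depth):
  n1('a'): parent n0 fail=0; on 'a' 0 → fail=0;  out {0}∪∅={0}
  n2('c'): parent n0 fail=0; on 'c' 0 → fail=0;  out ∅∪∅=∅
  n18('b'): parent n0 fail=0; on 'b' 0 → fail=0;  out ∅∪∅=∅
  n3('cc'): parent n2 fail=0; on 'c' 0 → fail=2;  out ∅∪∅=∅
  n8('ac'): parent n1 fail=0; on 'c' 0 → fail=2;  out {7}∪∅={7}
  n13('aa'): parent n1 fail=0; on 'a' 0 → fail=1;  out {6}∪{0}={0,6}
  n19('ba'): parent n18 fail=0; on 'a' 0 → fail=1;  out ∅∪{0}={0}
  n4('ccb'): parent n3 fail=2; on 'b' 2→0 → fail=18;  out ∅∪∅=∅
  n9('aca'): parent n8 fail=2; on 'a' 2→0 → fail=1;  out ∅∪{0}={0}
  n14('aac'): parent n13 fail=1; on 'c' 1 → fail=8;  out ∅∪{7}={7}
  n16('acb'): parent n8 fail=2; on 'b' 2→0 → fail=18;  out ∅∪∅=∅
  n20('bab'): parent n19 fail=1; on 'b' 1→0 → fail=18;  out ∅∪∅=∅
  n5('ccbb'): parent n4 fail=18; on 'b' 18→0 → fail=18;  out ∅∪∅=∅
  n10('acab'): parent n9 fail=1; on 'b' 1→0 → fail=18;  out ∅∪∅=∅
  n15('aaca'): parent n14 fail=8; on 'a' 8 → fail=9;  out {3}∪{0}={0,3}
  n17('acbc'): parent n16 fail=18; on 'c' 18→0 → fail=2;  out {4}∪∅={4}
  n21('baba'): parent n20 fail=18; on 'a' 18 → fail=19;  out {5}∪{0}={0,5}
  n6('ccbba'): parent n5 fail=18; on 'a' 18 → fail=19;  out ∅∪{0}={0}
  n11('acabc'): parent n10 fail=18; on 'c' 18→0 → fail=2;  out ∅∪∅=∅
  n7('ccbbac'): parent n6 fail=19; on 'c' 19→1 → fail=8;  out {1}∪{7}={1,7}
  n12('acabcc'): parent n11 fail=2; on 'c' 2 → fail=3;  out {2}∪∅={2}

Run:
i=0 'c': node 0→2
i=1 'c': node 2→3
i=2 'b': node 3→4
i=3 'b': node 4→5
i=4 'a': node 5→6  ** P0@[4:4]
i=5 'c': node 6→7  ** P1@[0:5],P7@[4:5]
i=6 'a': node 7→9 ·f  ** P0@[6:6]
i=7 'b': node 9→10
i=8 'a': node 10→19 ·f  ** P0@[8:8]
i=9 'c': node 19→8 ·f  ** P7@[8:9]
i=10 'b': node 8→16
i=11 'c': node 16→17  ** P4@[8:11]
i=12 'a': node 17→1 ·f  ** P0@[12:12]
i=13 'c': node 1→8  ** P7@[12:13]
i=14 'b': node 8→16
i=15 'a': node 16→19 ·f  ** P0@[15:15]
i=16 'b': node 19→20
i=17 'a': node 20→21  ** P0@[17:17],P5@[14:17]
i=18 'b': node 21→20 ·f
i=19 'a': node 20→21  ** P0@[19:19],P5@[16:19]
i=20 'b': node 21→20 ·f
i=21 'a': node 20→21  ** P0@[21:21],P5@[18:21]

Matches: [[4,0],[5,1],[5,7],[6,0],[8,0],[9,7],[11,4],[12,0],[13,7],[15,0],[17,0],[17,5],[19,0],[19,5],[21,0],[21,5]]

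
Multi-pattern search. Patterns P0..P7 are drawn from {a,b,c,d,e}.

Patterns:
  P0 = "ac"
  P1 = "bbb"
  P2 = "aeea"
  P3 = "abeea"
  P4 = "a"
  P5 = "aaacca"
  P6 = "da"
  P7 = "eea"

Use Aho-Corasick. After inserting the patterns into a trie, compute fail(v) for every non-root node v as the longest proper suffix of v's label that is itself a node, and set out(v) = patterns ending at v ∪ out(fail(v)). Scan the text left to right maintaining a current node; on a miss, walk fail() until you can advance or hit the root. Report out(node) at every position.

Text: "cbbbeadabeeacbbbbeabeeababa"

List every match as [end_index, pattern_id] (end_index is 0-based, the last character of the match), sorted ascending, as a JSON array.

Build:
Trie nodes:
  n0 'ε': a→1 b→3 d→18 e→20
  n1 'a': a→13 b→9 c→2 e→6  [P4 ends]
  n2 'ac': ·  [P0 ends]
  n3 'b': b→4
  n4 'bb': b→5
  n5 'bbb': ·  [P1 ends]
  n6 'ae': e→7
  n7 'aee': a→8
  n8 'aeea': ·  [P2 ends]
  n9 'ab': e→10
  n10 'abe': e→11
  n11 'abee': a→12
  n12 'abeea': ·  [P3 ends]
  n13 'aa': a→14
  n14 'aaa': c→15
  n15 'aaac': c→16
  n16 'aaacc': a→17
  n17 'aaacca': ·  [P5 ends]
  n18 'd': a→19
  n19 'da': ·  [P6 ends]
  n20 'e': e→21
  n21 'ee': a→22
  n22 'eea': ·  [P7 ends]

BFS fail/out derivation:
  n1('a'): parent n0 fail=0; on 'a' 0 → fail=0;  out {4}∪∅={4}
  n3('b'): parent n0 fail=0; on 'b' 0 → fail=0;  out ∅∪∅=∅
  n18('d'): parent n0 fail=0; on 'd' 0 → fail=0;  out ∅∪∅=∅
  n20('e'): parent n0 fail=0; on 'e' 0 → fail=0;  out ∅∪∅=∅
  n2('ac'): parent n1 fail=0; on 'c' 0 → fail=0;  out {0}∪∅={0}
  n4('bb'): parent n3 fail=0; on 'b' 0 → fail=3;  out ∅∪∅=∅
  n6('ae'): parent n1 fail=0; on 'e' 0 → fail=20;  out ∅∪∅=∅
  n9('ab'): parent n1 fail=0; on 'b' 0 → fail=3;  out ∅∪∅=∅
  n13('aa'): parent n1 fail=0; on 'a' 0 → fail=1;  out ∅∪{4}={4}
  n19('da'): parent n18 fail=0; on 'a' 0 → fail=1;  out {6}∪{4}={4,6}
  n21('ee'): parent n20 fail=0; on 'e' 0 → fail=20;  out ∅∪∅=∅
  n5('bbb'): parent n4 fail=3; on 'b' 3 → fail=4;  out {1}∪∅={1}
  n7('aee'): parent n6 fail=20; on 'e' 20 → fail=21;  out ∅∪∅=∅
  n10('abe'): parent n9 fail=3; on 'e' 3→0 → fail=20;  out ∅∪∅=∅
  n14('aaa'): parent n13 fail=1; on 'a' 1 → fail=13;  out ∅∪{4}={4}
  n22('eea'): parent n21 fail=20; on 'a' 20→0 → fail=1;  out {7}∪{4}={4,7}
  n8('aeea'): parent n7 fail=21; on 'a' 21 → fail=22;  out {2}∪{4,7}={2,4,7}
  n11('abee'): parent n10 fail=20; on 'e' 20 → fail=21;  out ∅∪∅=∅
  n15('aaac'): parent n14 fail=13; on 'c' 13→1 → fail=2;  out ∅∪{0}={0}
  n12('abeea'): parent n11 fail=21; on 'a' 21 → fail=22;  out {3}∪{4,7}={3,4,7}
  n16('aaacc'): parent n15 fail=2; on 'c' 2→0 → fail=0;  out ∅∪∅=∅
  n17('aaacca'): parent n16 fail=0; on 'a' 0 → fail=1;  out {5}∪{4}={4,5}

Scan:
pos 0 'c': at 0
pos 1 'b': at 3
pos 2 'b': at 4
pos 3 'b': at 5  → match P1@[1:3]
pos 4 'e': at 20 ·f
pos 5 'a': at 1 ·f  → match P4@[5:5]
pos 6 'd': at 18 ·f
pos 7 'a': at 19  → match P4@[7:7],P6@[6:7]
pos 8 'b': at 9 ·f
pos 9 'e': at 10
pos 10 'e': at 11
pos 11 'a': at 12  → match P3@[7:11],P4@[11:11],P7@[9:11]
pos 12 'c': at 2 ·f  → match P0@[11:12]
pos 13 'b': at 3 ·f
pos 14 'b': at 4
pos 15 'b': at 5  → match P1@[13:15]
pos 16 'b': at 5 ·f  → match P1@[14:16]
pos 17 'e': at 20 ·f
pos 18 'a': at 1 ·f  → match P4@[18:18]
pos 19 'b': at 9
pos 20 'e': at 10
pos 21 'e': at 11
pos 22 'a': at 12  → match P3@[18:22],P4@[22:22],P7@[20:22]
pos 23 'b': at 9 ·f
pos 24 'a': at 1 ·f  → match P4@[24:24]
pos 25 'b': at 9
pos 26 'a': at 1 ·f  → match P4@[26:26]

Matches: [[3,1],[5,4],[7,4],[7,6],[11,3],[11,4],[11,7],[12,0],[15,1],[16,1],[18,4],[22,3],[22,4],[22,7],[24,4],[26,4]]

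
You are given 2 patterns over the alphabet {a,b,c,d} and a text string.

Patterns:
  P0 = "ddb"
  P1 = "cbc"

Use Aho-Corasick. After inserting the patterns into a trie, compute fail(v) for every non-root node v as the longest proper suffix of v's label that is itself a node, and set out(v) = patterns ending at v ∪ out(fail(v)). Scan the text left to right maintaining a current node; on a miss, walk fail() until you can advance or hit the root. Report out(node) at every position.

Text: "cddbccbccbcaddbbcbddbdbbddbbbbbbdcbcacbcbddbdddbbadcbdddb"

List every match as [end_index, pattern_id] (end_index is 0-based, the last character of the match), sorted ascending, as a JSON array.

Construct AC machine:
Trie (insert patterns):
  0='ε' goto c→4 d→1
  1='d' goto d→2
  2='dd' goto b→3
  3='ddb' goto ·  [P0 ends]
  4='c' goto b→5
  5='cb' goto c→6
  6='cbc' goto ·  [P1 ends]

BFS fail/out derivation:
  fail(1) 'd': from fail(0)=0 chase 'd': 0 ⇒ 0;  out=∅∪out(0)=∅
  fail(4) 'c': from fail(0)=0 chase 'c': 0 ⇒ 0;  out=∅∪out(0)=∅
  fail(2) 'dd': from fail(1)=0 chase 'd': 0 ⇒ 1;  out=∅∪out(1)=∅
  fail(5) 'cb': from fail(4)=0 chase 'b': 0 ⇒ 0;  out=∅∪out(0)=∅
  fail(3) 'ddb': from fail(2)=1 chase 'b': 1→0 ⇒ 0;  out={0}∪out(0)={0}
  fail(6) 'cbc': from fail(5)=0 chase 'c': 0 ⇒ 4;  out={1}∪out(4)={1}

Run:
pos 0 'c': at 4
pos 1 'd': at 1 ·f
pos 2 'd': at 2
pos 3 'b': at 3  → match P0@[1:3]
pos 4 'c': at 4 ·f
pos 5 'c': at 4 ·f
pos 6 'b': at 5
pos 7 'c': at 6  → match P1@[5:7]
pos 8 'c': at 4 ·f
pos 9 'b': at 5
pos 10 'c': at 6  → match P1@[8:10]
pos 11 'a': at 0 ·f
pos 12 'd': at 1
pos 13 'd': at 2
pos 14 'b': at 3  → match P0@[12:14]
pos 15 'b': at 0 ·f
pos 16 'c': at 4
pos 17 'b': at 5
pos 18 'd': at 1 ·f
pos 19 'd': at 2
pos 20 'b': at 3  → match P0@[18:20]
pos 21 'd': at 1 ·f
pos 22 'b': at 0 ·f
pos 23 'b': at 0
pos 24 'd': at 1
pos 25 'd': at 2
pos 26 'b': at 3  → match P0@[24:26]
pos 27 'b': at 0 ·f
pos 28 'b': at 0
pos 29 'b': at 0
pos 30 'b': at 0
pos 31 'b': at 0
pos 32 'd': at 1
pos 33 'c': at 4 ·f
pos 34 'b': at 5
pos 35 'c': at 6  → match P1@[33:35]
pos 36 'a': at 0 ·f
pos 37 'c': at 4
pos 38 'b': at 5
pos 39 'c': at 6  → match P1@[37:39]
pos 40 'b': at 5 ·f
pos 41 'd': at 1 ·f
pos 42 'd': at 2
pos 43 'b': at 3  → match P0@[41:43]
pos 44 'd': at 1 ·f
pos 45 'd': at 2
pos 46 'd': at 2 ·f
pos 47 'b': at 3  → match P0@[45:47]
pos 48 'b': at 0 ·f
pos 49 'a': at 0
pos 50 'd': at 1
pos 51 'c': at 4 ·f
pos 52 'b': at 5
pos 53 'd': at 1 ·f
pos 54 'd': at 2
pos 55 'd': at 2 ·f
pos 56 'b': at 3  → match P0@[54:56]

All matches (sorted): [[3,0],[7,1],[10,1],[14,0],[20,0],[26,0],[35,1],[39,1],[43,0],[47,0],[56,0]]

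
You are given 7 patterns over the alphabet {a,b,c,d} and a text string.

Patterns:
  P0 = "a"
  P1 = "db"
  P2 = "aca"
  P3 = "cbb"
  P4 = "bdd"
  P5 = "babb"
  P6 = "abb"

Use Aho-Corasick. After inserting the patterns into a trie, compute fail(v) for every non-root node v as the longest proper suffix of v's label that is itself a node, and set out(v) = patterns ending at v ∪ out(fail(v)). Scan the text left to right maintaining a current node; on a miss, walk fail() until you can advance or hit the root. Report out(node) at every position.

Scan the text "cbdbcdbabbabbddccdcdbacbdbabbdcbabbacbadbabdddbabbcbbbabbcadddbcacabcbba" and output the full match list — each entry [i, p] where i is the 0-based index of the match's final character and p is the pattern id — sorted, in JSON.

Construct AC machine:
Trie (insert patterns):
  0='ε' goto a→1 b→9 c→6 d→2
  1='a' goto b→15 c→4  ←P0
  2='d' goto b→3
  3='db' goto ·  ←P1
  4='ac' goto a→5
  5='aca' goto ·  ←P2
  6='c' goto b→7
  7='cb' goto b→8
  8='cbb' goto ·  ←P3
  9='b' goto a→12 d→10
  10='bd' goto d→11
  11='bdd' goto ·  ←P4
  12='ba' goto b→13
  13='bab' goto b→14
  14='babb' goto ·  ←P5
  15='ab' goto b→16
  16='abb' goto ·  ←P6

BFS fail/out derivation:
  n1('a'): parent n0 fail=0; on 'a' 0 → fail=0;  out {0}∪∅={0}
  n2('d'): parent n0 fail=0; on 'd' 0 → fail=0;  out ∅∪∅=∅
  n6('c'): parent n0 fail=0; on 'c' 0 → fail=0;  out ∅∪∅=∅
  n9('b'): parent n0 fail=0; on 'b' 0 → fail=0;  out ∅∪∅=∅
  n3('db'): parent n2 fail=0; on 'b' 0 → fail=9;  out {1}∪∅={1}
  n4('ac'): parent n1 fail=0; on 'c' 0 → fail=6;  out ∅∪∅=∅
  n7('cb'): parent n6 fail=0; on 'b' 0 → fail=9;  out ∅∪∅=∅
  n10('bd'): parent n9 fail=0; on 'd' 0 → fail=2;  out ∅∪∅=∅
  n12('ba'): parent n9 fail=0; on 'a' 0 → fail=1;  out ∅∪{0}={0}
  n15('ab'): parent n1 fail=0; on 'b' 0 → fail=9;  out ∅∪∅=∅
  n5('aca'): parent n4 fail=6; on 'a' 6→0 → fail=1;  out {2}∪{0}={0,2}
  n8('cbb'): parent n7 fail=9; on 'b' 9→0 → fail=9;  out {3}∪∅={3}
  n11('bdd'): parent n10 fail=2; on 'd' 2→0 → fail=2;  out {4}∪∅={4}
  n13('bab'): parent n12 fail=1; on 'b' 1 → fail=15;  out ∅∪∅=∅
  n16('abb'): parent n15 fail=9; on 'b' 9→0 → fail=9;  out {6}∪∅={6}
  n14('babb'): parent n13 fail=15; on 'b' 15 → fail=16;  out {5}∪{6}={5,6}

Scan:
[0] read 'c'  n0⇒n6
[1] read 'b'  n6⇒n7
[2] read 'd'  n7⇒n10 ·f
[3] read 'b'  n10⇒n3 ·f  emit P1@[2:3]
[4] read 'c'  n3⇒n6 ·f
[5] read 'd'  n6⇒n2 ·f
[6] read 'b'  n2⇒n3  emit P1@[5:6]
[7] read 'a'  n3⇒n12 ·f  emit P0@[7:7]
[8] read 'b'  n12⇒n13
[9] read 'b'  n13⇒n14  emit P5@[6:9],P6@[7:9]
[10] read 'a'  n14⇒n12 ·f  emit P0@[10:10]
[11] read 'b'  n12⇒n13
[12] read 'b'  n13⇒n14  emit P5@[9:12],P6@[10:12]
[13] read 'd'  n14⇒n10 ·f
[14] read 'd'  n10⇒n11  emit P4@[12:14]
[15] read 'c'  n11⇒n6 ·f
[16] read 'c'  n6⇒n6 ·f
[17] read 'd'  n6⇒n2 ·f
[18] read 'c'  n2⇒n6 ·f
[19] read 'd'  n6⇒n2 ·f
[20] read 'b'  n2⇒n3  emit P1@[19:20]
[21] read 'a'  n3⇒n12 ·f  emit P0@[21:21]
[22] read 'c'  n12⇒n4 ·f
[23] read 'b'  n4⇒n7 ·f
[24] read 'd'  n7⇒n10 ·f
[25] read 'b'  n10⇒n3 ·f  emit P1@[24:25]
[26] read 'a'  n3⇒n12 ·f  emit P0@[26:26]
[27] read 'b'  n12⇒n13
[28] read 'b'  n13⇒n14  emit P5@[25:28],P6@[26:28]
[29] read 'd'  n14⇒n10 ·f
[30] read 'c'  n10⇒n6 ·f
[31] read 'b'  n6⇒n7
[32] read 'a'  n7⇒n12 ·f  emit P0@[32:32]
[33] read 'b'  n12⇒n13
[34] read 'b'  n13⇒n14  emit P5@[31:34],P6@[32:34]
[35] read 'a'  n14⇒n12 ·f  emit P0@[35:35]
[36] read 'c'  n12⇒n4 ·f
[37] read 'b'  n4⇒n7 ·f
[38] read 'a'  n7⇒n12 ·f  emit P0@[38:38]
[39] read 'd'  n12⇒n2 ·f
[40] read 'b'  n2⇒n3  emit P1@[39:40]
[41] read 'a'  n3⇒n12 ·f  emit P0@[41:41]
[42] read 'b'  n12⇒n13
[43] read 'd'  n13⇒n10 ·f
[44] read 'd'  n10⇒n11  emit P4@[42:44]
[45] read 'd'  n11⇒n2 ·f
[46] read 'b'  n2⇒n3  emit P1@[45:46]
[47] read 'a'  n3⇒n12 ·f  emit P0@[47:47]
[48] read 'b'  n12⇒n13
[49] read 'b'  n13⇒n14  emit P5@[46:49],P6@[47:49]
[50] read 'c'  n14⇒n6 ·f
[51] read 'b'  n6⇒n7
[52] read 'b'  n7⇒n8  emit P3@[50:52]
[53] read 'b'  n8⇒n9 ·f
[54] read 'a'  n9⇒n12  emit P0@[54:54]
[55] read 'b'  n12⇒n13
[56] read 'b'  n13⇒n14  emit P5@[53:56],P6@[54:56]
[57] read 'c'  n14⇒n6 ·f
[58] read 'a'  n6⇒n1 ·f  emit P0@[58:58]
[59] read 'd'  n1⇒n2 ·f
[60] read 'd'  n2⇒n2 ·f
[61] read 'd'  n2⇒n2 ·f
[62] read 'b'  n2⇒n3  emit P1@[61:62]
[63] read 'c'  n3⇒n6 ·f
[64] read 'a'  n6⇒n1 ·f  emit P0@[64:64]
[65] read 'c'  n1⇒n4
[66] read 'a'  n4⇒n5  emit P0@[66:66],P2@[64:66]
[67] read 'b'  n5⇒n15 ·f
[68] read 'c'  n15⇒n6 ·f
[69] read 'b'  n6⇒n7
[70] read 'b'  n7⇒n8  emit P3@[68:70]
[71] read 'a'  n8⇒n12 ·f  emit P0@[71:71]

All matches (sorted): [[3,1],[6,1],[7,0],[9,5],[9,6],[10,0],[12,5],[12,6],[14,4],[20,1],[21,0],[25,1],[26,0],[28,5],[28,6],[32,0],[34,5],[34,6],[35,0],[38,0],[40,1],[41,0],[44,4],[46,1],[47,0],[49,5],[49,6],[52,3],[54,0],[56,5],[56,6],[58,0],[62,1],[64,0],[66,0],[66,2],[70,3],[71,0]]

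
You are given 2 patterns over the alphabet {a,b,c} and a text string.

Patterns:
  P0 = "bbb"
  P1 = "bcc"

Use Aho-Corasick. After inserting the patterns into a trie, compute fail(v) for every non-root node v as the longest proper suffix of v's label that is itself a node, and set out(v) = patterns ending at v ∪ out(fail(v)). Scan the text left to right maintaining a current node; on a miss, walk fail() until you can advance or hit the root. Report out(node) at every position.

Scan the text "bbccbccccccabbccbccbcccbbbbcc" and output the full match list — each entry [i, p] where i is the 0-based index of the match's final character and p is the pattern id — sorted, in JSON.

Construct AC machine:
Trie nodes:
  n0 'ε': b→1
  n1 'b': b→2 c→4
  n2 'bb': b→3
  n3 'bbb': ·  [P0 ends]
  n4 'bc': c→5
  n5 'bcc': ·  [P1 ends]

Failure links (BFS by depth):
  fail(1) 'b': from fail(0)=0 chase 'b': 0 ⇒ 0;  out=∅∪out(0)=∅
  fail(2) 'bb': from fail(1)=0 chase 'b': 0 ⇒ 1;  out=∅∪out(1)=∅
  fail(4) 'bc': from fail(1)=0 chase 'c': 0 ⇒ 0;  out=∅∪out(0)=∅
  fail(3) 'bbb': from fail(2)=1 chase 'b': 1 ⇒ 2;  out={0}∪out(2)={0}
  fail(5) 'bcc': from fail(4)=0 chase 'c': 0 ⇒ 0;  out={1}∪out(0)={1}

Scan:
pos 0 'b': at 1
pos 1 'b': at 2
pos 2 'c': at 4 ·f
pos 3 'c': at 5  emit P1@[1:3]
pos 4 'b': at 1 ·f
pos 5 'c': at 4
pos 6 'c': at 5  emit P1@[4:6]
pos 7 'c': at 0 ·f
pos 8 'c': at 0
pos 9 'c': at 0
pos 10 'c': at 0
pos 11 'a': at 0
pos 12 'b': at 1
pos 13 'b': at 2
pos 14 'c': at 4 ·f
pos 15 'c': at 5  emit P1@[13:15]
pos 16 'b': at 1 ·f
pos 17 'c': at 4
pos 18 'c': at 5  emit P1@[16:18]
pos 19 'b': at 1 ·f
pos 20 'c': at 4
pos 21 'c': at 5  emit P1@[19:21]
pos 22 'c': at 0 ·f
pos 23 'b': at 1
pos 24 'b': at 2
pos 25 'b': at 3  emit P0@[23:25]
pos 26 'b': at 3 ·f  emit P0@[24:26]
pos 27 'c': at 4 ·f
pos 28 'c': at 5  emit P1@[26:28]

All matches (sorted): [[3,1],[6,1],[15,1],[18,1],[21,1],[25,0],[26,0],[28,1]]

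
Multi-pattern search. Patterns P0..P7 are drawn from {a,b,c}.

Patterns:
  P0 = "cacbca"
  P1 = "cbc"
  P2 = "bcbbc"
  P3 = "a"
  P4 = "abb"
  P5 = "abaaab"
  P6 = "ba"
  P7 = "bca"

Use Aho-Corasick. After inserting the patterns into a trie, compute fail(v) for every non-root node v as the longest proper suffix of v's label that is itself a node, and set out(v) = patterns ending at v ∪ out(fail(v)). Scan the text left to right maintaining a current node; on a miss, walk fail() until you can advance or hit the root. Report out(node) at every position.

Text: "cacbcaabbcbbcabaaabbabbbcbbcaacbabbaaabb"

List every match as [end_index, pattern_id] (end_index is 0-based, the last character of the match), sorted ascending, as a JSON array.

Build automaton:
Trie nodes:
  n0 'ε': a→14 b→9 c→1
  n1 'c': a→2 b→7
  n2 'ca': c→3
  n3 'cac': b→4
  n4 'cacb': c→5
  n5 'cacbc': a→6
  n6 'cacbca': ·  [P0 ends]
  n7 'cb': c→8
  n8 'cbc': ·  [P1 ends]
  n9 'b': a→21 c→10
  n10 'bc': a→22 b→11
  n11 'bcb': b→12
  n12 'bcbb': c→13
  n13 'bcbbc': ·  [P2 ends]
  n14 'a': b→15  [P3 ends]
  n15 'ab': a→17 b→16
  n16 'abb': ·  [P4 ends]
  n17 'aba': a→18
  n18 'abaa': a→19
  n19 'abaaa': b→20
  n20 'abaaab': ·  [P5 ends]
  n21 'ba': ·  [P6 ends]
  n22 'bca': ·  [P7 ends]

Failure links (BFS by depth):
  n1('c'): parent n0 fail=0; on 'c' 0 → fail=0;  out ∅∪∅=∅
  n9('b'): parent n0 fail=0; on 'b' 0 → fail=0;  out ∅∪∅=∅
  n14('a'): parent n0 fail=0; on 'a' 0 → fail=0;  out {3}∪∅={3}
  n2('ca'): parent n1 fail=0; on 'a' 0 → fail=14;  out ∅∪{3}={3}
  n7('cb'): parent n1 fail=0; on 'b' 0 → fail=9;  out ∅∪∅=∅
  n10('bc'): parent n9 fail=0; on 'c' 0 → fail=1;  out ∅∪∅=∅
  n15('ab'): parent n14 fail=0; on 'b' 0 → fail=9;  out ∅∪∅=∅
  n21('ba'): parent n9 fail=0; on 'a' 0 → fail=14;  out {6}∪{3}={3,6}
  n3('cac'): parent n2 fail=14; on 'c' 14→0 → fail=1;  out ∅∪∅=∅
  n8('cbc'): parent n7 fail=9; on 'c' 9 → fail=10;  out {1}∪∅={1}
  n11('bcb'): parent n10 fail=1; on 'b' 1 → fail=7;  out ∅∪∅=∅
  n16('abb'): parent n15 fail=9; on 'b' 9→0 → fail=9;  out {4}∪∅={4}
  n17('aba'): parent n15 fail=9; on 'a' 9 → fail=21;  out ∅∪{3,6}={3,6}
  n22('bca'): parent n10 fail=1; on 'a' 1 → fail=2;  out {7}∪{3}={3,7}
  n4('cacb'): parent n3 fail=1; on 'b' 1 → fail=7;  out ∅∪∅=∅
  n12('bcbb'): parent n11 fail=7; on 'b' 7→9→0 → fail=9;  out ∅∪∅=∅
  n18('abaa'): parent n17 fail=21; on 'a' 21→14→0 → fail=14;  out ∅∪{3}={3}
  n5('cacbc'): parent n4 fail=7; on 'c' 7 → fail=8;  out ∅∪{1}={1}
  n13('bcbbc'): parent n12 fail=9; on 'c' 9 → fail=10;  out {2}∪∅={2}
  n19('abaaa'): parent n18 fail=14; on 'a' 14→0 → fail=14;  out ∅∪{3}={3}
  n6('cacbca'): parent n5 fail=8; on 'a' 8→10 → fail=22;  out {0}∪{3,7}={0,3,7}
  n20('abaaab'): parent n19 fail=14; on 'b' 14 → fail=15;  out {5}∪∅={5}

Run:
pos 0 'c': at 1
pos 1 'a': at 2  ** P3@[1:1]
pos 2 'c': at 3
pos 3 'b': at 4
pos 4 'c': at 5  ** P1@[2:4]
pos 5 'a': at 6  ** P0@[0:5],P3@[5:5],P7@[3:5]
pos 6 'a': at 14 ·f  ** P3@[6:6]
pos 7 'b': at 15
pos 8 'b': at 16  ** P4@[6:8]
pos 9 'c': at 10 ·f
pos 10 'b': at 11
pos 11 'b': at 12
pos 12 'c': at 13  ** P2@[8:12]
pos 13 'a': at 22 ·f  ** P3@[13:13],P7@[11:13]
pos 14 'b': at 15 ·f
pos 15 'a': at 17  ** P3@[15:15],P6@[14:15]
pos 16 'a': at 18  ** P3@[16:16]
pos 17 'a': at 19  ** P3@[17:17]
pos 18 'b': at 20  ** P5@[13:18]
pos 19 'b': at 16 ·f  ** P4@[17:19]
pos 20 'a': at 21 ·f  ** P3@[20:20],P6@[19:20]
pos 21 'b': at 15 ·f
pos 22 'b': at 16  ** P4@[20:22]
pos 23 'b': at 9 ·f
pos 24 'c': at 10
pos 25 'b': at 11
pos 26 'b': at 12
pos 27 'c': at 13  ** P2@[23:27]
pos 28 'a': at 22 ·f  ** P3@[28:28],P7@[26:28]
pos 29 'a': at 14 ·f  ** P3@[29:29]
pos 30 'c': at 1 ·f
pos 31 'b': at 7
pos 32 'a': at 21 ·f  ** P3@[32:32],P6@[31:32]
pos 33 'b': at 15 ·f
pos 34 'b': at 16  ** P4@[32:34]
pos 35 'a': at 21 ·f  ** P3@[35:35],P6@[34:35]
pos 36 'a': at 14 ·f  ** P3@[36:36]
pos 37 'a': at 14 ·f  ** P3@[37:37]
pos 38 'b': at 15
pos 39 'b': at 16  ** P4@[37:39]

Result: [[1,3],[4,1],[5,0],[5,3],[5,7],[6,3],[8,4],[12,2],[13,3],[13,7],[15,3],[15,6],[16,3],[17,3],[18,5],[19,4],[20,3],[20,6],[22,4],[27,2],[28,3],[28,7],[29,3],[32,3],[32,6],[34,4],[35,3],[35,6],[36,3],[37,3],[39,4]]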